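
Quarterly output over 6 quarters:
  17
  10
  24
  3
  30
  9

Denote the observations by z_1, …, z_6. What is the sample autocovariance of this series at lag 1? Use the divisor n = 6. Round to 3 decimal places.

-72.792

Mean z̄ = (17 + 10 + 24 + 3 + 30 + 9)/6 = 15.5000
Σ_{t=1}^{5}(z_t−z̄)(z_{t+1}−z̄) = -436.7500
γ_1 = -436.7500 / 6 = -72.792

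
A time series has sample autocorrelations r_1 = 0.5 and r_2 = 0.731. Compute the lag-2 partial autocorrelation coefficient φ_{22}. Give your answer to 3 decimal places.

φ_{22} = (r_2 − r_1²) / (1 − r_1²)
r_1² = (0.5)² = 0.25
Numerator = 0.731 − 0.2500 = 0.4810; denominator = 1 − 0.2500 = 0.7500
φ_{22} = 0.4810 / 0.7500 = 0.641

0.641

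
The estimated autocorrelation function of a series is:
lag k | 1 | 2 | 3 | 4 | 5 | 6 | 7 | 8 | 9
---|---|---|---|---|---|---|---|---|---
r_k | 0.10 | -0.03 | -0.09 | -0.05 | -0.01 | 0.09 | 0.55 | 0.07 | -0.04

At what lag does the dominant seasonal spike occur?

The largest autocorrelation is r_7 = 0.55; the remaining lags stay at or below 0.10.
The dominant spike at lag 7 indicates a seasonal period of 7.

7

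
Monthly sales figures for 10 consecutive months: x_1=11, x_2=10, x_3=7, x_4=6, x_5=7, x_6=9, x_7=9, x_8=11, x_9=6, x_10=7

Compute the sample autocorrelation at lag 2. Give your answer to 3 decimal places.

Mean x̄ = (11 + 10 + 7 + 6 + 7 + 9 + 9 + 11 + 6 + 7)/10 = 8.3000
Numerator Σ_{t=1}^{8}(x_t−x̄)(x_{t+2}−x̄) = -11.4800
Denominator Σ(x_t−x̄)² = 34.1000
r_2 = -11.4800 / 34.1000 = -0.337

-0.337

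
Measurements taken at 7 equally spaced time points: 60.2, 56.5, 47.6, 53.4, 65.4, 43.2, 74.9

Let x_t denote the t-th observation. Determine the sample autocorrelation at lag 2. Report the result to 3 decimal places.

0.136

Mean x̄ = (60.2 + 56.5 + 47.6 + 53.4 + 65.4 + 43.2 + 74.9)/7 = 57.3143
Deviations from mean: 2.8857, -0.8143, -9.7143, -3.9143, 8.0857, -14.1143, 17.5857
Σ(x_t−x̄)(x_{t+2}−x̄) = (-28.0327) + (3.1873) + (-78.5469) + (55.2473) + (142.1931) = 94.0482
Denominator Σ(x_t−x̄)² = 692.5286
r_2 = 94.0482 / 692.5286 = 0.136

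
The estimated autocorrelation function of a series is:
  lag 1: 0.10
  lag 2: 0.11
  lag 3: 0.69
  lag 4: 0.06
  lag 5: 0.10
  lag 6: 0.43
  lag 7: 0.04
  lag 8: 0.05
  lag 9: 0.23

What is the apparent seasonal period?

3

The largest autocorrelation is r_3 = 0.69, with weaker echoes at lags 6 (0.43) and 9 (0.23); the remaining lags stay at or below 0.11.
The dominant spike at lag 3 indicates a seasonal period of 3.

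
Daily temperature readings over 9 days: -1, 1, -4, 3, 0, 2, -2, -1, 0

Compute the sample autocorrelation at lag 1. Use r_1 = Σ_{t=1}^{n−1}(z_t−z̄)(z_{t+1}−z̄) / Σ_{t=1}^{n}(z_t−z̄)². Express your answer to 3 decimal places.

Mean z̄ = (-1 + 1 − 4 + 3 + 0 + 2 − 2 − 1 + 0)/9 = -0.2222
Numerator Σ_{t=1}^{8}(z_t−z̄)(z_{t+1}−z̄) = -19.2716
Denominator Σ(z_t−z̄)² = 35.5556
r_1 = -19.2716 / 35.5556 = -0.542

-0.542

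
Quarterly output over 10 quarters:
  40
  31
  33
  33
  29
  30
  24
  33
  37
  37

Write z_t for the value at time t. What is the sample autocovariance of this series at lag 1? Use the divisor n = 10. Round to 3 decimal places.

3.671

Mean z̄ = (40 + 31 + 33 + 33 + 29 + 30 + 24 + 33 + 37 + 37)/10 = 32.7000
Σ_{t=1}^{9}(z_t−z̄)(z_{t+1}−z̄) = 36.7100
γ_1 = 36.7100 / 10 = 3.671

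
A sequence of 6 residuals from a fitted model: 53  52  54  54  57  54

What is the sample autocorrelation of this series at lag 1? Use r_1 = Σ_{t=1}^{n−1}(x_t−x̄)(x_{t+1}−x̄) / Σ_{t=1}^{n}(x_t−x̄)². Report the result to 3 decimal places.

Mean x̄ = (53 + 52 + 54 + 54 + 57 + 54)/6 = 54.0000
Deviations from mean: -1.0000, -2.0000, 0.0000, 0.0000, 3.0000, 0.0000
Numerator Σ_{t=1}^{5}(x_t−x̄)(x_{t+1}−x̄) = 2.0000
Denominator Σ(x_t−x̄)² = 14.0000
r_1 = 2.0000 / 14.0000 = 0.143

0.143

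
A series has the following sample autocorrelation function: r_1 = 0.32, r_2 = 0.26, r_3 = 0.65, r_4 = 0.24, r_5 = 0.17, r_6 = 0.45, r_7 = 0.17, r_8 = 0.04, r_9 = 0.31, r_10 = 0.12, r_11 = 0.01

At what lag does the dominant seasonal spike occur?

3

The largest autocorrelation is r_3 = 0.65, with a weaker echo at lag 6 (0.45); the remaining lags stay at or below 0.32. The elevated value at lag 1 (0.32), dropping to 0.26 at lag 2, reflects decaying short-term dependence rather than seasonality.
The dominant spike at lag 3 indicates a seasonal period of 3.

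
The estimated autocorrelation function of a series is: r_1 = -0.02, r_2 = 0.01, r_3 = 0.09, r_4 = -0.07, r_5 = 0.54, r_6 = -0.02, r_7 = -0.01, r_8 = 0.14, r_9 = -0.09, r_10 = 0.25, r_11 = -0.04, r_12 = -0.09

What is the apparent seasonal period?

The largest autocorrelation is r_5 = 0.54, with a weaker echo at lag 10 (0.25); the remaining lags stay at or below 0.14.
The dominant spike at lag 5 indicates a seasonal period of 5.

5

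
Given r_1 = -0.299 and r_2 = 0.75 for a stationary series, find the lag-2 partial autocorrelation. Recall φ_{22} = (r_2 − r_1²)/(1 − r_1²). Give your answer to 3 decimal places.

0.725

φ_{22} = (r_2 − r_1²) / (1 − r_1²)
r_1² = (-0.299)² = 0.089401
Numerator = 0.75 − 0.0894 = 0.6606; denominator = 1 − 0.0894 = 0.9106
φ_{22} = 0.6606 / 0.9106 = 0.725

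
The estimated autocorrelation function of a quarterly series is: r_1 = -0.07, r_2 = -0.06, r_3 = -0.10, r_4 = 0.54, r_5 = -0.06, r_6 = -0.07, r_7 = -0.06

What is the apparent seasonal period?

4

The largest autocorrelation is r_4 = 0.54; the remaining lags stay at or below -0.06.
The dominant spike at lag 4 indicates a seasonal period of 4.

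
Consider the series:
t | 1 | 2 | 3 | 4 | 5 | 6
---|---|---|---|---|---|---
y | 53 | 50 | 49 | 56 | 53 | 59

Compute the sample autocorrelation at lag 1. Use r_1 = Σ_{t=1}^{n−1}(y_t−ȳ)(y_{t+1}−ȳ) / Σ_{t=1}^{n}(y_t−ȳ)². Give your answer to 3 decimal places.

Mean ȳ = (53 + 50 + 49 + 56 + 53 + 59)/6 = 53.3333
Numerator Σ_{t=1}^{5}(y_t−ȳ)(y_{t+1}−ȳ) = 1.2222
Denominator Σ(y_t−ȳ)² = 69.3333
r_1 = 1.2222 / 69.3333 = 0.018

0.018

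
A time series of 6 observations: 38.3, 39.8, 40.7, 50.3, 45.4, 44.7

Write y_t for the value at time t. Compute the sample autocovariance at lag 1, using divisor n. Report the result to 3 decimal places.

4.388

Mean ȳ = (38.3 + 39.8 + 40.7 + 50.3 + 45.4 + 44.7)/6 = 43.2000
Deviations: -4.9000, -3.4000, -2.5000, 7.1000, 2.2000, 1.5000
Σ_{t=1}^{5}(y_t−ȳ)(y_{t+1}−ȳ) = 26.3300
γ_1 = 26.3300 / 6 = 4.388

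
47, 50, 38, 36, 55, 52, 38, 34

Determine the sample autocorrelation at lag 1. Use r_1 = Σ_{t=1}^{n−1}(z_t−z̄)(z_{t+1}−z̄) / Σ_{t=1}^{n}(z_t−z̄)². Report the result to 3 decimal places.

0.093

Mean z̄ = (47 + 50 + 38 + 36 + 55 + 52 + 38 + 34)/8 = 43.7500
Numerator Σ_{t=1}^{7}(z_t−z̄)(z_{t+1}−z̄) = 43.1875
Denominator Σ(z_t−z̄)² = 465.5000
r_1 = 43.1875 / 465.5000 = 0.093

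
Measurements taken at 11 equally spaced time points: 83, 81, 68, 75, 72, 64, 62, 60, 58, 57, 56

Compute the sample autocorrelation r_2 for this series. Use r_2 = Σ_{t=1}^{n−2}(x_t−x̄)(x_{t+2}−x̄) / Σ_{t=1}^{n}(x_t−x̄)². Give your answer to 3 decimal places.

0.343

Mean x̄ = (83 + 81 + 68 + 75 + 72 + 64 + 62 + 60 + 58 + 57 + 56)/11 = 66.9091
Numerator Σ_{t=1}^{9}(x_t−x̄)(x_{t+2}−x̄) = 318.0744
Denominator Σ(x_t−x̄)² = 926.9091
r_2 = 318.0744 / 926.9091 = 0.343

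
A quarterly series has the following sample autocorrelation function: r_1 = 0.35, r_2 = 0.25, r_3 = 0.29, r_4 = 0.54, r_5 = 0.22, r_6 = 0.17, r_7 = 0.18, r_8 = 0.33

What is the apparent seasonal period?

The largest autocorrelation is r_4 = 0.54; the remaining lags stay at or below 0.35. The elevated value at lag 1 (0.35), dropping to 0.25 at lag 2, reflects decaying short-term dependence rather than seasonality.
The dominant spike at lag 4 indicates a seasonal period of 4.

4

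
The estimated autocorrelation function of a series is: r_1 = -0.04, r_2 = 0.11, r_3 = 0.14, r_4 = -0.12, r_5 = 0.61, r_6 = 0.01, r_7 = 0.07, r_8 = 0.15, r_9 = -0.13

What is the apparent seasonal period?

The largest autocorrelation is r_5 = 0.61; the remaining lags stay at or below 0.15.
The dominant spike at lag 5 indicates a seasonal period of 5.

5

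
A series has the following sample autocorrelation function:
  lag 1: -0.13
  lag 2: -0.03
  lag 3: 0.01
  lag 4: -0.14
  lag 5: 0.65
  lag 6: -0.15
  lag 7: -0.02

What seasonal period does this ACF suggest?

The largest autocorrelation is r_5 = 0.65; the remaining lags stay at or below 0.01.
The dominant spike at lag 5 indicates a seasonal period of 5.

5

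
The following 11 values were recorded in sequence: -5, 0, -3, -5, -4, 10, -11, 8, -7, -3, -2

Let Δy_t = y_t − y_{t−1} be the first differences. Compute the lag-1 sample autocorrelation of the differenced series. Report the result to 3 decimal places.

First differences Δy: 5, -3, -2, 1, 14, -21, 19, -15, 4, 1
Mean of differences = 0.3000
Numerator Σ(Δy_t−Δȳ)(Δy_{t+1}−Δȳ) = -1030.1900
Denominator Σ(Δy_t−Δȳ)² = 1278.1000
r_1(Δy) = -1030.1900 / 1278.1000 = -0.806

-0.806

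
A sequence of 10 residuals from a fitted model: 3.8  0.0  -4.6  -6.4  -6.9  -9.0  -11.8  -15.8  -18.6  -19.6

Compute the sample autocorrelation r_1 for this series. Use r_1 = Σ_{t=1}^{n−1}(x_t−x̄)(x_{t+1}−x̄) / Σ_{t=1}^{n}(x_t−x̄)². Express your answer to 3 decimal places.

0.670

Mean x̄ = (3.8 + 0.0 − 4.6 − 6.4 − 6.9 − 9.0 − 11.8 − 15.8 − 18.6 − 19.6)/10 = -8.8900
Numerator Σ_{t=1}^{9}(x_t−x̄)(x_{t+1}−x̄) = 357.8889
Denominator Σ(x_t−x̄)² = 533.8490
r_1 = 357.8889 / 533.8490 = 0.670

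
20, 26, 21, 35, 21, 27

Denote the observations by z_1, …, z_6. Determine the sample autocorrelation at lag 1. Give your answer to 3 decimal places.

Mean z̄ = (20 + 26 + 21 + 35 + 21 + 27)/6 = 25.0000
Deviations from mean: -5.0000, 1.0000, -4.0000, 10.0000, -4.0000, 2.0000
Numerator Σ_{t=1}^{5}(z_t−z̄)(z_{t+1}−z̄) = -97.0000
Denominator Σ(z_t−z̄)² = 162.0000
r_1 = -97.0000 / 162.0000 = -0.599

-0.599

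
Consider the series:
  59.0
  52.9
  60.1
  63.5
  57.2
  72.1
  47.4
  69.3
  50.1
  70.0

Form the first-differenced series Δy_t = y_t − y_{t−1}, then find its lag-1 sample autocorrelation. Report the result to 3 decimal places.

First differences Δy: -6.1, 7.2, 3.4, -6.3, 14.9, -24.7, 21.9, -19.2, 19.9
Mean of differences = 1.2222
Numerator Σ(Δy_t−Δȳ)(Δy_{t+1}−Δȳ) = -1844.3216
Denominator Σ(Δy_t−Δȳ)² = 2203.2156
r_1(Δy) = -1844.3216 / 2203.2156 = -0.837

-0.837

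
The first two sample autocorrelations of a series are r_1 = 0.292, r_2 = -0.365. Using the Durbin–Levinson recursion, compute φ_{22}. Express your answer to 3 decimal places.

-0.492

φ_{22} = (r_2 − r_1²) / (1 − r_1²)
r_1² = (0.292)² = 0.085264
Numerator = -0.365 − 0.0853 = -0.4503; denominator = 1 − 0.0853 = 0.9147
φ_{22} = -0.4503 / 0.9147 = -0.492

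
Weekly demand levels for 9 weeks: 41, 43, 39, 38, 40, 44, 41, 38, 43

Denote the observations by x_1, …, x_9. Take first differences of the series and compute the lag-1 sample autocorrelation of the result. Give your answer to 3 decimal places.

First differences Δx: 2, -4, -1, 2, 4, -3, -3, 5
Mean of differences = 0.2500
Numerator Σ(Δx_t−Δx̄)(Δx_{t+1}−Δx̄) = -14.8125
Denominator Σ(Δx_t−Δx̄)² = 83.5000
r_1(Δx) = -14.8125 / 83.5000 = -0.177

-0.177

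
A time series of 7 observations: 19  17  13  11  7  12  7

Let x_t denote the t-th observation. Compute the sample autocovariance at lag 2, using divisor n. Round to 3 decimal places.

Mean x̄ = (19 + 17 + 13 + 11 + 7 + 12 + 7)/7 = 12.2857
Deviations: 6.7143, 4.7143, 0.7143, -1.2857, -5.2857, -0.2857, -5.2857
Σ_{t=1}^{5}(x_t−x̄)(x_{t+2}−x̄) = 23.2653
γ_2 = 23.2653 / 7 = 3.324

3.324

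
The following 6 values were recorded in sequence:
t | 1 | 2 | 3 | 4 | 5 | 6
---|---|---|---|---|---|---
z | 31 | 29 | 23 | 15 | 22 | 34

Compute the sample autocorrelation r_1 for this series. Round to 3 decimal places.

0.189

Mean z̄ = (31 + 29 + 23 + 15 + 22 + 34)/6 = 25.6667
Deviations from mean: 5.3333, 3.3333, -2.6667, -10.6667, -3.6667, 8.3333
Σ(z_t−z̄)(z_{t+1}−z̄) = (17.7778) + (-8.8889) + (28.4444) + (39.1111) + (-30.5556) = 45.8889
Denominator Σ(z_t−z̄)² = 243.3333
r_1 = 45.8889 / 243.3333 = 0.189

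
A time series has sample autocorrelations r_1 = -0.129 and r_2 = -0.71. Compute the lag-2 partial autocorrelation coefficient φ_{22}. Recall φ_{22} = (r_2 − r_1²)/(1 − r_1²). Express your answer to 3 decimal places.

-0.739

φ_{22} = (r_2 − r_1²) / (1 − r_1²)
r_1² = (-0.129)² = 0.016641
Numerator = -0.71 − 0.0166 = -0.7266; denominator = 1 − 0.0166 = 0.9834
φ_{22} = -0.7266 / 0.9834 = -0.739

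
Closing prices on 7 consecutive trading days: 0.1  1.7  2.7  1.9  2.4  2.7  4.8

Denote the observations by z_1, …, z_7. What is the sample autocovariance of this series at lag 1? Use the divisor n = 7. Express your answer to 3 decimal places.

Mean z̄ = (0.1 + 1.7 + 2.7 + 1.9 + 2.4 + 2.7 + 4.8)/7 = 2.3286
Σ_{t=1}^{6}(z_t−z̄)(z_{t+1}−z̄) = 1.9220
γ_1 = 1.9220 / 7 = 0.275

0.275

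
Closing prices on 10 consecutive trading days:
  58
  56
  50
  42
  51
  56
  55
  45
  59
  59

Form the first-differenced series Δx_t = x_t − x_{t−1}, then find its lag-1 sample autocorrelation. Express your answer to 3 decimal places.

First differences Δx: -2, -6, -8, 9, 5, -1, -10, 14, 0
Mean of differences = 0.1111
Numerator Σ(Δx_t−Δx̄)(Δx_{t+1}−Δx̄) = -102.3457
Denominator Σ(Δx_t−Δx̄)² = 506.8889
r_1(Δx) = -102.3457 / 506.8889 = -0.202

-0.202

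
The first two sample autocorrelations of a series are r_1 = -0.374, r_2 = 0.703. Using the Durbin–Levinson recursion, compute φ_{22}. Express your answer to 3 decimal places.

φ_{22} = (r_2 − r_1²) / (1 − r_1²)
r_1² = (-0.374)² = 0.139876
Numerator = 0.703 − 0.1399 = 0.5631; denominator = 1 − 0.1399 = 0.8601
φ_{22} = 0.5631 / 0.8601 = 0.655

0.655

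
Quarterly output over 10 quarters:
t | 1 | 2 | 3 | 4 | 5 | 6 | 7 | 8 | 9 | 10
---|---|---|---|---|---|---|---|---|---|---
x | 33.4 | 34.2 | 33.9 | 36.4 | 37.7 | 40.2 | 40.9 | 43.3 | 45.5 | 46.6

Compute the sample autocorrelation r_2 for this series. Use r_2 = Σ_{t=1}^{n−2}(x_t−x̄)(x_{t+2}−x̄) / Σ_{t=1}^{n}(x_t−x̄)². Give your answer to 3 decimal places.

0.436

Mean x̄ = (33.4 + 34.2 + 33.9 + 36.4 + 37.7 + 40.2 + 40.9 + 43.3 + 45.5 + 46.6)/10 = 39.2100
Numerator Σ_{t=1}^{8}(x_t−x̄)(x_{t+2}−x̄) = 92.5178
Denominator Σ(x_t−x̄)² = 211.9690
r_2 = 92.5178 / 211.9690 = 0.436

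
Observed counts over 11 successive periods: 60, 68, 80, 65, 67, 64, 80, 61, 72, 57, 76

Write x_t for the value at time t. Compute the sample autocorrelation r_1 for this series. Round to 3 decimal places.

Mean x̄ = (60 + 68 + 80 + 65 + 67 + 64 + 80 + 61 + 72 + 57 + 76)/11 = 68.1818
Numerator Σ_{t=1}^{10}(x_t−x̄)(x_{t+1}−x̄) = -321.3967
Denominator Σ(x_t−x̄)² = 627.6364
r_1 = -321.3967 / 627.6364 = -0.512

-0.512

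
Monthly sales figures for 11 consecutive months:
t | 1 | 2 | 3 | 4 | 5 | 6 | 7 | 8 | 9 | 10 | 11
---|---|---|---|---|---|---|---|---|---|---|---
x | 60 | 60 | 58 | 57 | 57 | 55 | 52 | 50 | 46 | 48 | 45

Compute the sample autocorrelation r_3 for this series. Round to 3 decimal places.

0.202

Mean x̄ = (60 + 60 + 58 + 57 + 57 + 55 + 52 + 50 + 46 + 48 + 45)/11 = 53.4545
Numerator Σ_{t=1}^{8}(x_t−x̄)(x_{t+3}−x̄) = 61.6529
Denominator Σ(x_t−x̄)² = 304.7273
r_3 = 61.6529 / 304.7273 = 0.202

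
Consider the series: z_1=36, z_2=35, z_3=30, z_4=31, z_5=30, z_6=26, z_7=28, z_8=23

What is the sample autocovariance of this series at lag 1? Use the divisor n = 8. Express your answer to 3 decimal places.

Mean z̄ = (36 + 35 + 30 + 31 + 30 + 26 + 28 + 23)/8 = 29.8750
Σ_{t=1}^{7}(z_t−z̄)(z_{t+1}−z̄) = 51.9844
γ_1 = 51.9844 / 8 = 6.498

6.498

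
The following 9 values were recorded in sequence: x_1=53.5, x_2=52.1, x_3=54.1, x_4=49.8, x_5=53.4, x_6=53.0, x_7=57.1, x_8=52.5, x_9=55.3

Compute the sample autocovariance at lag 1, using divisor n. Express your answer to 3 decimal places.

Mean x̄ = (53.5 + 52.1 + 54.1 + 49.8 + 53.4 + 53.0 + 57.1 + 52.5 + 55.3)/9 = 53.4222
Σ_{t=1}^{8}(x_t−x̄)(x_{t+1}−x̄) = -10.0405
γ_1 = -10.0405 / 9 = -1.116

-1.116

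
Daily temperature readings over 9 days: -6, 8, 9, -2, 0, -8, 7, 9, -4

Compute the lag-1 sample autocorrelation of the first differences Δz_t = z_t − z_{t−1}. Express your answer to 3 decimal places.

-0.193

First differences Δz: 14, 1, -11, 2, -8, 15, 2, -13
Mean of differences = 0.2500
Numerator Σ(Δz_t−Δz̄)(Δz_{t+1}−Δz̄) = -151.3125
Denominator Σ(Δz_t−Δz̄)² = 783.5000
r_1(Δz) = -151.3125 / 783.5000 = -0.193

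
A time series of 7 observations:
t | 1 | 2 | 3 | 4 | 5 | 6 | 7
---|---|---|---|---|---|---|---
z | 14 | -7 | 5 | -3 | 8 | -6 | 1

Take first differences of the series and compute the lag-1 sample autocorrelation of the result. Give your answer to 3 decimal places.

First differences Δz: -21, 12, -8, 11, -14, 7
Mean of differences = -2.1667
Numerator Σ(Δz_t−Δz̄)(Δz_{t+1}−Δz̄) = -690.5278
Denominator Σ(Δz_t−Δz̄)² = 986.8333
r_1(Δz) = -690.5278 / 986.8333 = -0.700

-0.700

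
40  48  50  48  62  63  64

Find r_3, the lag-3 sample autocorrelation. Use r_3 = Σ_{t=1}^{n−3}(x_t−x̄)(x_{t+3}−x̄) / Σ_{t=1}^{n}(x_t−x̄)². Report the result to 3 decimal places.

-0.120

Mean x̄ = (40 + 48 + 50 + 48 + 62 + 63 + 64)/7 = 53.5714
Deviations from mean: -13.5714, -5.5714, -3.5714, -5.5714, 8.4286, 9.4286, 10.4286
Σ(x_t−x̄)(x_{t+3}−x̄) = (75.6122) + (-46.9592) + (-33.6735) + (-58.1020) = -63.1224
Denominator Σ(x_t−x̄)² = 527.7143
r_3 = -63.1224 / 527.7143 = -0.120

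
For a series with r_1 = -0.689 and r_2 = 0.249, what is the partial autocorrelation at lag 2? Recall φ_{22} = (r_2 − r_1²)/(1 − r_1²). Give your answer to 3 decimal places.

φ_{22} = (r_2 − r_1²) / (1 − r_1²)
r_1² = (-0.689)² = 0.474721
Numerator = 0.249 − 0.4747 = -0.2257; denominator = 1 − 0.4747 = 0.5253
φ_{22} = -0.2257 / 0.5253 = -0.430

-0.430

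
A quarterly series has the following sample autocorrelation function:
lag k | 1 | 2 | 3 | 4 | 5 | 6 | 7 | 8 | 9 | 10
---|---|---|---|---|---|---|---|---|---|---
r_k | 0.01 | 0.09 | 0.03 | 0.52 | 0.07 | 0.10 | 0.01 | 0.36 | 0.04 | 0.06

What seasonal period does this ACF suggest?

The largest autocorrelation is r_4 = 0.52, with a weaker echo at lag 8 (0.36); the remaining lags stay at or below 0.10.
The dominant spike at lag 4 indicates a seasonal period of 4.

4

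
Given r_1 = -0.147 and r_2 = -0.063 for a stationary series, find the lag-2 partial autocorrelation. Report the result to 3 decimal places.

-0.086

φ_{22} = (r_2 − r_1²) / (1 − r_1²)
r_1² = (-0.147)² = 0.021609
Numerator = -0.063 − 0.0216 = -0.0846; denominator = 1 − 0.0216 = 0.9784
φ_{22} = -0.0846 / 0.9784 = -0.086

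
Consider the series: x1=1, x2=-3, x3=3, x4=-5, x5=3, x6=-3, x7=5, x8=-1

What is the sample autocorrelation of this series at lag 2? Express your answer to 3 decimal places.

Mean x̄ = (1 − 3 + 3 − 5 + 3 − 3 + 5 − 1)/8 = 0.0000
Deviations from mean: 1.0000, -3.0000, 3.0000, -5.0000, 3.0000, -3.0000, 5.0000, -1.0000
Numerator Σ_{t=1}^{6}(x_t−x̄)(x_{t+2}−x̄) = 60.0000
Denominator Σ(x_t−x̄)² = 88.0000
r_2 = 60.0000 / 88.0000 = 0.682

0.682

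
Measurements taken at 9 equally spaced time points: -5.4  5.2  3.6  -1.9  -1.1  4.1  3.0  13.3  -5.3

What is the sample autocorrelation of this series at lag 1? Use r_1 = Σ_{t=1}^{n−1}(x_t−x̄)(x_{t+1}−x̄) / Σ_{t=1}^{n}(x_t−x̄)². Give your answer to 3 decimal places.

-0.306

Mean x̄ = (-5.4 + 5.2 + 3.6 − 1.9 − 1.1 + 4.1 + 3.0 + 13.3 − 5.3)/9 = 1.7222
Numerator Σ_{t=1}^{8}(x_t−x̄)(x_{t+1}−x̄) = -84.9983
Denominator Σ(x_t−x̄)² = 278.0756
r_1 = -84.9983 / 278.0756 = -0.306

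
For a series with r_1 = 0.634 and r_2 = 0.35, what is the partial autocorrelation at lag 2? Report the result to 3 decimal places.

φ_{22} = (r_2 − r_1²) / (1 − r_1²)
r_1² = (0.634)² = 0.401956
Numerator = 0.35 − 0.4020 = -0.0520; denominator = 1 − 0.4020 = 0.5980
φ_{22} = -0.0520 / 0.5980 = -0.087

-0.087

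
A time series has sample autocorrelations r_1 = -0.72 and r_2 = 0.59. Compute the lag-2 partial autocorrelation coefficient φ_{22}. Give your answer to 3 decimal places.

φ_{22} = (r_2 − r_1²) / (1 − r_1²)
r_1² = (-0.72)² = 0.5184
Numerator = 0.59 − 0.5184 = 0.0716; denominator = 1 − 0.5184 = 0.4816
φ_{22} = 0.0716 / 0.4816 = 0.149

0.149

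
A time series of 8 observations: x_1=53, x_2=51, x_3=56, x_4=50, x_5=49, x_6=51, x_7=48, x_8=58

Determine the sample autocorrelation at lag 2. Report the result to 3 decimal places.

0.024

Mean x̄ = (53 + 51 + 56 + 50 + 49 + 51 + 48 + 58)/8 = 52.0000
Deviations from mean: 1.0000, -1.0000, 4.0000, -2.0000, -3.0000, -1.0000, -4.0000, 6.0000
Σ(x_t−x̄)(x_{t+2}−x̄) = (4.0000) + (2.0000) + (-12.0000) + (2.0000) + (12.0000) + (-6.0000) = 2.0000
Denominator Σ(x_t−x̄)² = 84.0000
r_2 = 2.0000 / 84.0000 = 0.024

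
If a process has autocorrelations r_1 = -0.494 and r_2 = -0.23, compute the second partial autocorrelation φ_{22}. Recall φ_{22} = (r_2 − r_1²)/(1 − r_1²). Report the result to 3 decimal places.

φ_{22} = (r_2 − r_1²) / (1 − r_1²)
r_1² = (-0.494)² = 0.244036
Numerator = -0.23 − 0.2440 = -0.4740; denominator = 1 − 0.2440 = 0.7560
φ_{22} = -0.4740 / 0.7560 = -0.627

-0.627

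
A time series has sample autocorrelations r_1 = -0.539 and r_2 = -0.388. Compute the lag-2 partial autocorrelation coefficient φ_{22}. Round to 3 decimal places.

φ_{22} = (r_2 − r_1²) / (1 − r_1²)
r_1² = (-0.539)² = 0.290521
Numerator = -0.388 − 0.2905 = -0.6785; denominator = 1 − 0.2905 = 0.7095
φ_{22} = -0.6785 / 0.7095 = -0.956

-0.956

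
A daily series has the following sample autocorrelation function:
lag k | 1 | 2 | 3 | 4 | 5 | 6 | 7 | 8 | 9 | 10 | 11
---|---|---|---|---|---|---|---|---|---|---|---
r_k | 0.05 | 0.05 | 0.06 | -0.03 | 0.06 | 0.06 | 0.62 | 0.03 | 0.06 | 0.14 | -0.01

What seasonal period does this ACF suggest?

7

The largest autocorrelation is r_7 = 0.62; the remaining lags stay at or below 0.14.
The dominant spike at lag 7 indicates a seasonal period of 7.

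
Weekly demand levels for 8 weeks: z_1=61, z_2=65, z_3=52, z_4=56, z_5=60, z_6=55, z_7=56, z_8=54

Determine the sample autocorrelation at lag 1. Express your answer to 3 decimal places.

Mean z̄ = (61 + 65 + 52 + 56 + 60 + 55 + 56 + 54)/8 = 57.3750
Deviations from mean: 3.6250, 7.6250, -5.3750, -1.3750, 2.6250, -2.3750, -1.3750, -3.3750
Σ(z_t−z̄)(z_{t+1}−z̄) = (27.6406) + (-40.9844) + (7.3906) + (-3.6094) + (-6.2344) + (3.2656) + (4.6406) = -7.8906
Denominator Σ(z_t−z̄)² = 127.8750
r_1 = -7.8906 / 127.8750 = -0.062

-0.062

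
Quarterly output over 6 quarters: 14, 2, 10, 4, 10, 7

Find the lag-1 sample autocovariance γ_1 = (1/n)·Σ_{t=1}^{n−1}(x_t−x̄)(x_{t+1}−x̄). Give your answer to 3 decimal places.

-11.171

Mean x̄ = (14 + 2 + 10 + 4 + 10 + 7)/6 = 7.8333
Σ_{t=1}^{5}(x_t−x̄)(x_{t+1}−x̄) = -67.0278
γ_1 = -67.0278 / 6 = -11.171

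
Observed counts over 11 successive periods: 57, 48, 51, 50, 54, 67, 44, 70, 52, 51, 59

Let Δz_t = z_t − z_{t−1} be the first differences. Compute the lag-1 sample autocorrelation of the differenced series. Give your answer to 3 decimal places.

First differences Δz: -9, 3, -1, 4, 13, -23, 26, -18, -1, 8
Mean of differences = 0.2000
Numerator Σ(Δz_t−Δz̄)(Δz_{t+1}−Δz̄) = -1337.6400
Denominator Σ(Δz_t−Δz̄)² = 1869.6000
r_1(Δz) = -1337.6400 / 1869.6000 = -0.715

-0.715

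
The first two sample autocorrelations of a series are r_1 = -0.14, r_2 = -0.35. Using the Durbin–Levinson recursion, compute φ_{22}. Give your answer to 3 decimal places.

-0.377

φ_{22} = (r_2 − r_1²) / (1 − r_1²)
r_1² = (-0.14)² = 0.0196
Numerator = -0.35 − 0.0196 = -0.3696; denominator = 1 − 0.0196 = 0.9804
φ_{22} = -0.3696 / 0.9804 = -0.377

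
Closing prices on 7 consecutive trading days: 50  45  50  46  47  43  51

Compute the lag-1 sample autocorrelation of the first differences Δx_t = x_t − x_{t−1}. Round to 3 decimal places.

First differences Δx: -5, 5, -4, 1, -4, 8
Mean of differences = 0.1667
Numerator Σ(Δx_t−Δx̄)(Δx_{t+1}−Δx̄) = -84.6944
Denominator Σ(Δx_t−Δx̄)² = 146.8333
r_1(Δx) = -84.6944 / 146.8333 = -0.577

-0.577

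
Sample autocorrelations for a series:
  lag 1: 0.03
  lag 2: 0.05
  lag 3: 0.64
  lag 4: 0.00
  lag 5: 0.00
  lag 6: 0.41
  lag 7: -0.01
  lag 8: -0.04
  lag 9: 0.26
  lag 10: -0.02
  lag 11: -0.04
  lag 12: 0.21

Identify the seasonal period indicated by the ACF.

The largest autocorrelation is r_3 = 0.64, with weaker echoes at lags 6 (0.41), 9 (0.26) and 12 (0.21); the remaining lags stay at or below 0.05.
The dominant spike at lag 3 indicates a seasonal period of 3.

3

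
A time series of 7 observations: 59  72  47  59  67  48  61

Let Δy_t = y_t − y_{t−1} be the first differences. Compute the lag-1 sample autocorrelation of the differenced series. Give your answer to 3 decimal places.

First differences Δy: 13, -25, 12, 8, -19, 13
Mean of differences = 0.3333
Numerator Σ(Δy_t−Δȳ)(Δy_{t+1}−Δȳ) = -920.1111
Denominator Σ(Δy_t−Δȳ)² = 1531.3333
r_1(Δy) = -920.1111 / 1531.3333 = -0.601

-0.601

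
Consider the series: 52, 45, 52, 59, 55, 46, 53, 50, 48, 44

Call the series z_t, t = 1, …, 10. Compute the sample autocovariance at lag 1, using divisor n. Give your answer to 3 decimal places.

Mean z̄ = (52 + 45 + 52 + 59 + 55 + 46 + 53 + 50 + 48 + 44)/10 = 50.4000
Σ_{t=1}^{9}(z_t−z̄)(z_{t+1}−z̄) = 19.6400
γ_1 = 19.6400 / 10 = 1.964

1.964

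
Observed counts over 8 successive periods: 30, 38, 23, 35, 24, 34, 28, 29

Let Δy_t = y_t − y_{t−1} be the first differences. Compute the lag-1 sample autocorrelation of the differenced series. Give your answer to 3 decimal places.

First differences Δy: 8, -15, 12, -11, 10, -6, 1
Mean of differences = -0.1429
Numerator Σ(Δy_t−Δȳ)(Δy_{t+1}−Δȳ) = -609.4490
Denominator Σ(Δy_t−Δȳ)² = 690.8571
r_1(Δy) = -609.4490 / 690.8571 = -0.882

-0.882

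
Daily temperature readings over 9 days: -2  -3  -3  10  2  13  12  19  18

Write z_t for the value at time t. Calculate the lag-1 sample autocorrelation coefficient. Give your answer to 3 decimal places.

Mean z̄ = (-2 − 3 − 3 + 10 + 2 + 13 + 12 + 19 + 18)/9 = 7.3333
Numerator Σ_{t=1}^{8}(z_t−z̄)(z_{t+1}−z̄) = 336.5556
Denominator Σ(z_t−z̄)² = 640.0000
r_1 = 336.5556 / 640.0000 = 0.526

0.526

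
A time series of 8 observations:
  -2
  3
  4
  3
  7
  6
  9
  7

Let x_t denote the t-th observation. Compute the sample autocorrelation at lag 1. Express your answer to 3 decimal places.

0.349

Mean x̄ = (-2 + 3 + 4 + 3 + 7 + 6 + 9 + 7)/8 = 4.6250
Deviations from mean: -6.6250, -1.6250, -0.6250, -1.6250, 2.3750, 1.3750, 4.3750, 2.3750
Numerator Σ_{t=1}^{7}(x_t−x̄)(x_{t+1}−x̄) = 28.6094
Denominator Σ(x_t−x̄)² = 81.8750
r_1 = 28.6094 / 81.8750 = 0.349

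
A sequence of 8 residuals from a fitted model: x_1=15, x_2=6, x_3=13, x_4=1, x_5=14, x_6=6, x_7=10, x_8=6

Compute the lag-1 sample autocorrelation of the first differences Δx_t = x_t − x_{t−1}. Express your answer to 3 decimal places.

First differences Δx: -9, 7, -12, 13, -8, 4, -4
Mean of differences = -1.2857
Numerator Σ(Δx_t−Δx̄)(Δx_{t+1}−Δx̄) = -451.5102
Denominator Σ(Δx_t−Δx̄)² = 527.4286
r_1(Δx) = -451.5102 / 527.4286 = -0.856

-0.856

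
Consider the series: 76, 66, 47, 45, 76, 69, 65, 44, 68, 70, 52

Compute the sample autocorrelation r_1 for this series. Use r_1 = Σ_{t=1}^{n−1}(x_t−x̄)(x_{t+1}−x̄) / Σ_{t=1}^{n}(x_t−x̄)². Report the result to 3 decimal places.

Mean x̄ = (76 + 66 + 47 + 45 + 76 + 69 + 65 + 44 + 68 + 70 + 52)/11 = 61.6364
Numerator Σ_{t=1}^{10}(x_t−x̄)(x_{t+1}−x̄) = -65.0413
Denominator Σ(x_t−x̄)² = 1502.5455
r_1 = -65.0413 / 1502.5455 = -0.043

-0.043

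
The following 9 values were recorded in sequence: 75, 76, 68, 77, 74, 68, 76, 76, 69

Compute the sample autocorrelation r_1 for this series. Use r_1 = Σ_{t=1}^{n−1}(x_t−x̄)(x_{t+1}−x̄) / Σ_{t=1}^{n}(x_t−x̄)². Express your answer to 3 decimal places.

-0.431

Mean x̄ = (75 + 76 + 68 + 77 + 74 + 68 + 76 + 76 + 69)/9 = 73.2222
Numerator Σ_{t=1}^{8}(x_t−x̄)(x_{t+1}−x̄) = -48.9383
Denominator Σ(x_t−x̄)² = 113.5556
r_1 = -48.9383 / 113.5556 = -0.431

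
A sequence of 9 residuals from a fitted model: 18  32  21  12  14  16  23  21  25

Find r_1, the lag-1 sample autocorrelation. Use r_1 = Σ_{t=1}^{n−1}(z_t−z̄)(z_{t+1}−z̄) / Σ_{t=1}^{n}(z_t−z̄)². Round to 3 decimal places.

0.161

Mean z̄ = (18 + 32 + 21 + 12 + 14 + 16 + 23 + 21 + 25)/9 = 20.2222
Numerator Σ_{t=1}^{8}(z_t−z̄)(z_{t+1}−z̄) = 48.1728
Denominator Σ(z_t−z̄)² = 299.5556
r_1 = 48.1728 / 299.5556 = 0.161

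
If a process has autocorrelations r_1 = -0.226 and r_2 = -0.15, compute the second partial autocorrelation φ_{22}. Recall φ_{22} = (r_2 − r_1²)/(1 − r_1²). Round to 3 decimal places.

-0.212

φ_{22} = (r_2 − r_1²) / (1 − r_1²)
r_1² = (-0.226)² = 0.051076
Numerator = -0.15 − 0.0511 = -0.2011; denominator = 1 − 0.0511 = 0.9489
φ_{22} = -0.2011 / 0.9489 = -0.212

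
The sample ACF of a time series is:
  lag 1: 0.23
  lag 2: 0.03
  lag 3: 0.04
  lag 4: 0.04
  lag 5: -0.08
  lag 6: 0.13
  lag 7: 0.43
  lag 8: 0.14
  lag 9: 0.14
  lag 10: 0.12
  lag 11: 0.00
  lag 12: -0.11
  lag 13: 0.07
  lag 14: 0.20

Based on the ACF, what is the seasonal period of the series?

The largest autocorrelation is r_7 = 0.43; the remaining lags stay at or below 0.23. The elevated value at lag 1 (0.23), dropping to 0.03 at lag 2, reflects decaying short-term dependence rather than seasonality.
The dominant spike at lag 7 indicates a seasonal period of 7.

7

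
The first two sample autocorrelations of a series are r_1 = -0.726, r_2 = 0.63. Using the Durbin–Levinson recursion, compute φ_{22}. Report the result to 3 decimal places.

φ_{22} = (r_2 − r_1²) / (1 − r_1²)
r_1² = (-0.726)² = 0.527076
Numerator = 0.63 − 0.5271 = 0.1029; denominator = 1 − 0.5271 = 0.4729
φ_{22} = 0.1029 / 0.4729 = 0.218

0.218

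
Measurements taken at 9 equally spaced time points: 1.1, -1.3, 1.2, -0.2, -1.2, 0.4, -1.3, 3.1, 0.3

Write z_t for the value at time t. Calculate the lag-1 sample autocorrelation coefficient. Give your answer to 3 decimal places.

-0.433

Mean z̄ = (1.1 − 1.3 + 1.2 − 0.2 − 1.2 + 0.4 − 1.3 + 3.1 + 0.3)/9 = 0.2333
Numerator Σ_{t=1}^{8}(z_t−z̄)(z_{t+1}−z̄) = -7.3078
Denominator Σ(z_t−z̄)² = 16.8800
r_1 = -7.3078 / 16.8800 = -0.433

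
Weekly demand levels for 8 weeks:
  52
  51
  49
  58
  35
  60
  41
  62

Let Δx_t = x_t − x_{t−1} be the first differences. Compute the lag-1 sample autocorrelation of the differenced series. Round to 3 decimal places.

First differences Δx: -1, -2, 9, -23, 25, -19, 21
Mean of differences = 1.4286
Numerator Σ(Δx_t−Δx̄)(Δx_{t+1}−Δx̄) = -1659.7551
Denominator Σ(Δx_t−Δx̄)² = 2027.7143
r_1(Δx) = -1659.7551 / 2027.7143 = -0.819

-0.819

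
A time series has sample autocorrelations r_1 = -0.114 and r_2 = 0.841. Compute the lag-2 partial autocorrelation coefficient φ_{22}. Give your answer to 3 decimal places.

φ_{22} = (r_2 − r_1²) / (1 − r_1²)
r_1² = (-0.114)² = 0.012996
Numerator = 0.841 − 0.0130 = 0.8280; denominator = 1 − 0.0130 = 0.9870
φ_{22} = 0.8280 / 0.9870 = 0.839

0.839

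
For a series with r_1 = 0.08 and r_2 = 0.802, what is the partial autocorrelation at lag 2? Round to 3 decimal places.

0.801

φ_{22} = (r_2 − r_1²) / (1 − r_1²)
r_1² = (0.08)² = 0.0064
Numerator = 0.802 − 0.0064 = 0.7956; denominator = 1 − 0.0064 = 0.9936
φ_{22} = 0.7956 / 0.9936 = 0.801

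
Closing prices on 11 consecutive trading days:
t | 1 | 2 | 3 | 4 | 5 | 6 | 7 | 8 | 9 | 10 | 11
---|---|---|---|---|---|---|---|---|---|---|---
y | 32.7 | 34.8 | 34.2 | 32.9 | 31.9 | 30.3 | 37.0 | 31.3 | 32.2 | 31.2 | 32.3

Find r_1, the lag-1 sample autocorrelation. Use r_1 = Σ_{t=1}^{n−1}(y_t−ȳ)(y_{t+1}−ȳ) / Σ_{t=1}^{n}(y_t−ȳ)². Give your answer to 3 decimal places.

Mean ȳ = (32.7 + 34.8 + 34.2 + 32.9 + 31.9 + 30.3 + 37.0 + 31.3 + 32.2 + 31.2 + 32.3)/11 = 32.8000
Numerator Σ_{t=1}^{10}(y_t−ȳ)(y_{t+1}−ȳ) = -9.2400
Denominator Σ(y_t−ȳ)² = 36.1000
r_1 = -9.2400 / 36.1000 = -0.256

-0.256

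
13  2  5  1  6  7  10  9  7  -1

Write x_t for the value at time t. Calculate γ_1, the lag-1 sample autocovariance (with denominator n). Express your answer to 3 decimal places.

-0.711

Mean x̄ = (13 + 2 + 5 + 1 + 6 + 7 + 10 + 9 + 7 − 1)/10 = 5.9000
Σ_{t=1}^{9}(x_t−x̄)(x_{t+1}−x̄) = -7.1100
γ_1 = -7.1100 / 10 = -0.711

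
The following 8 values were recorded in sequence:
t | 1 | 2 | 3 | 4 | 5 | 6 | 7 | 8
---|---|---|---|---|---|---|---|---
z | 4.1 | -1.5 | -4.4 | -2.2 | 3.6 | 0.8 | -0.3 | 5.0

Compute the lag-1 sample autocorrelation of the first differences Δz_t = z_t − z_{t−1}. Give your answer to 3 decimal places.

0.030

First differences Δz: -5.6, -2.9, 2.2, 5.8, -2.8, -1.1, 5.3
Mean of differences = 0.1286
Numerator Σ(Δz_t−Δz̄)(Δz_{t+1}−Δz̄) = 3.4592
Denominator Σ(Δz_t−Δz̄)² = 115.2743
r_1(Δz) = 3.4592 / 115.2743 = 0.030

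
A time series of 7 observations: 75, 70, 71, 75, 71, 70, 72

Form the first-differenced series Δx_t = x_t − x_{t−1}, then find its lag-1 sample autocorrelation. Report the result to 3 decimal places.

First differences Δx: -5, 1, 4, -4, -1, 2
Mean of differences = -0.5000
Numerator Σ(Δx_t−Δx̄)(Δx_{t+1}−Δx̄) = -15.2500
Denominator Σ(Δx_t−Δx̄)² = 61.5000
r_1(Δx) = -15.2500 / 61.5000 = -0.248

-0.248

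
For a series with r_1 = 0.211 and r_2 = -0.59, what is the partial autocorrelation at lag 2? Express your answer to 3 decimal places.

-0.664

φ_{22} = (r_2 − r_1²) / (1 − r_1²)
r_1² = (0.211)² = 0.044521
Numerator = -0.59 − 0.0445 = -0.6345; denominator = 1 − 0.0445 = 0.9555
φ_{22} = -0.6345 / 0.9555 = -0.664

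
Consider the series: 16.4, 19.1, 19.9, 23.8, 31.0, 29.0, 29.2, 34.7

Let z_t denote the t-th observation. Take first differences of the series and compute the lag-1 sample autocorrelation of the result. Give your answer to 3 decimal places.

First differences Δz: 2.7, 0.8, 3.9, 7.2, -2.0, 0.2, 5.5
Mean of differences = 2.6143
Numerator Σ(Δz_t−Δz̄)(Δz_{t+1}−Δz̄) = -13.5788
Denominator Σ(Δz_t−Δz̄)² = 61.4286
r_1(Δz) = -13.5788 / 61.4286 = -0.221

-0.221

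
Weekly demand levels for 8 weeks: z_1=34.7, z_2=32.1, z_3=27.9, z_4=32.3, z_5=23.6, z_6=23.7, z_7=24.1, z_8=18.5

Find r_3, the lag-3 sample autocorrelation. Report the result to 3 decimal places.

Mean z̄ = (34.7 + 32.1 + 27.9 + 32.3 + 23.6 + 23.7 + 24.1 + 18.5)/8 = 27.1125
Numerator Σ_{t=1}^{5}(z_t−z̄)(z_{t+3}−z̄) = 33.7783
Denominator Σ(z_t−z̄)² = 217.2088
r_3 = 33.7783 / 217.2088 = 0.156

0.156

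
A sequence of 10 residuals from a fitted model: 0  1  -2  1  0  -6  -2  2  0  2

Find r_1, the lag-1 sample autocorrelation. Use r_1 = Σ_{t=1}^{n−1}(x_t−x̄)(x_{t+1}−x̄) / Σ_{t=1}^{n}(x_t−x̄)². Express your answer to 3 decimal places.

0.027

Mean x̄ = (0 + 1 − 2 + 1 + 0 − 6 − 2 + 2 + 0 + 2)/10 = -0.4000
Numerator Σ_{t=1}^{9}(x_t−x̄)(x_{t+1}−x̄) = 1.4400
Denominator Σ(x_t−x̄)² = 52.4000
r_1 = 1.4400 / 52.4000 = 0.027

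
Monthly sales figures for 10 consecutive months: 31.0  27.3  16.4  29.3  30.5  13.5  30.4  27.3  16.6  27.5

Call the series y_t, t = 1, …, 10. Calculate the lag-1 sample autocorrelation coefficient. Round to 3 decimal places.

-0.424

Mean ȳ = (31.0 + 27.3 + 16.4 + 29.3 + 30.5 + 13.5 + 30.4 + 27.3 + 16.6 + 27.5)/10 = 24.9800
Numerator Σ_{t=1}^{9}(y_t−ȳ)(y_{t+1}−ȳ) = -172.7344
Denominator Σ(y_t−ȳ)² = 407.4960
r_1 = -172.7344 / 407.4960 = -0.424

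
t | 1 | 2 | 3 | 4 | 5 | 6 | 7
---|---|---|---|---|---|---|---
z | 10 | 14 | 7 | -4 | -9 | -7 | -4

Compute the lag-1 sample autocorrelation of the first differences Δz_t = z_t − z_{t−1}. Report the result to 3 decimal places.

0.238

First differences Δz: 4, -7, -11, -5, 2, 3
Mean of differences = -2.3333
Numerator Σ(Δz_t−Δz̄)(Δz_{t+1}−Δz̄) = 45.5556
Denominator Σ(Δz_t−Δz̄)² = 191.3333
r_1(Δz) = 45.5556 / 191.3333 = 0.238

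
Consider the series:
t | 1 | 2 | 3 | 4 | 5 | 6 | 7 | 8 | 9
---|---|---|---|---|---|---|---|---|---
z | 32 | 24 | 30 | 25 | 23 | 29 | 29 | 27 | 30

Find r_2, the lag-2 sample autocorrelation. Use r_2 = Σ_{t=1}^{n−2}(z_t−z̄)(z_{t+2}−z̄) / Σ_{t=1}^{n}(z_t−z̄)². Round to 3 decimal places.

Mean z̄ = (32 + 24 + 30 + 25 + 23 + 29 + 29 + 27 + 30)/9 = 27.6667
Numerator Σ_{t=1}^{7}(z_t−z̄)(z_{t+2}−z̄) = 1.4444
Denominator Σ(z_t−z̄)² = 76.0000
r_2 = 1.4444 / 76.0000 = 0.019

0.019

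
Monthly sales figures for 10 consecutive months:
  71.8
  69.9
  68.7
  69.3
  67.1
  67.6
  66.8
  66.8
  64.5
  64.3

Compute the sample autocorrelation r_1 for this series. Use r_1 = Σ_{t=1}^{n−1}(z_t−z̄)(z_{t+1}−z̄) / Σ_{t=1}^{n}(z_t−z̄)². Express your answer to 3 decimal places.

Mean z̄ = (71.8 + 69.9 + 68.7 + 69.3 + 67.1 + 67.6 + 66.8 + 66.8 + 64.5 + 64.3)/10 = 67.6800
Numerator Σ_{t=1}^{9}(z_t−z̄)(z_{t+1}−z̄) = 26.5616
Denominator Σ(z_t−z̄)² = 48.9960
r_1 = 26.5616 / 48.9960 = 0.542

0.542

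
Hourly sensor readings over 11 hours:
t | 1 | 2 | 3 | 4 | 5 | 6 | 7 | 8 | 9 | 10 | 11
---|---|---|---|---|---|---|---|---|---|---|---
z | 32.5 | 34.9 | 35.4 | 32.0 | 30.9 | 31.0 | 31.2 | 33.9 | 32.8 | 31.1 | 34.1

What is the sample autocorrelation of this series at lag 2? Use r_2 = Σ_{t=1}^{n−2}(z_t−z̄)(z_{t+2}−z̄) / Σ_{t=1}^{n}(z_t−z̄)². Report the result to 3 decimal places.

Mean z̄ = (32.5 + 34.9 + 35.4 + 32.0 + 30.9 + 31.0 + 31.2 + 33.9 + 32.8 + 31.1 + 34.1)/11 = 32.7091
Numerator Σ_{t=1}^{9}(z_t−z̄)(z_{t+2}−z̄) = -7.0047
Denominator Σ(z_t−z̄)² = 27.0091
r_2 = -7.0047 / 27.0091 = -0.259

-0.259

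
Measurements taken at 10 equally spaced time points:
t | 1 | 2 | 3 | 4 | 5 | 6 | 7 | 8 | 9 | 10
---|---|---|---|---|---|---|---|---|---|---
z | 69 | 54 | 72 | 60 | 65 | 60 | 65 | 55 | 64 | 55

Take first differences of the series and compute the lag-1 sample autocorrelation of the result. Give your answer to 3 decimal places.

First differences Δz: -15, 18, -12, 5, -5, 5, -10, 9, -9
Mean of differences = -1.5556
Numerator Σ(Δz_t−Δz̄)(Δz_{t+1}−Δz̄) = -803.8642
Denominator Σ(Δz_t−Δz̄)² = 1008.2222
r_1(Δz) = -803.8642 / 1008.2222 = -0.797

-0.797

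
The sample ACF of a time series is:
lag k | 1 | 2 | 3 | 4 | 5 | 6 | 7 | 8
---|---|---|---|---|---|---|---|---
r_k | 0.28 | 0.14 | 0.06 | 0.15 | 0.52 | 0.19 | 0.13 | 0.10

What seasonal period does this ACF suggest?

5

The largest autocorrelation is r_5 = 0.52; the remaining lags stay at or below 0.28. The elevated value at lag 1 (0.28), dropping to 0.14 at lag 2, reflects decaying short-term dependence rather than seasonality.
The dominant spike at lag 5 indicates a seasonal period of 5.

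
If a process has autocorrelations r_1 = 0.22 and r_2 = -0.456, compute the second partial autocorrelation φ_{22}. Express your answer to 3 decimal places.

-0.530

φ_{22} = (r_2 − r_1²) / (1 − r_1²)
r_1² = (0.22)² = 0.0484
Numerator = -0.456 − 0.0484 = -0.5044; denominator = 1 − 0.0484 = 0.9516
φ_{22} = -0.5044 / 0.9516 = -0.530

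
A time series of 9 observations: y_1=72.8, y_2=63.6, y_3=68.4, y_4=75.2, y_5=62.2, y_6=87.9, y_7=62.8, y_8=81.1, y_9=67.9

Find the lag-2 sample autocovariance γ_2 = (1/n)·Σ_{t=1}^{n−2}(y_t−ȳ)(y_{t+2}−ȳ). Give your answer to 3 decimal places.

36.187

Mean ȳ = (72.8 + 63.6 + 68.4 + 75.2 + 62.2 + 87.9 + 62.8 + 81.1 + 67.9)/9 = 71.3222
Σ_{t=1}^{7}(y_t−ȳ)(y_{t+2}−ȳ) = 325.6790
γ_2 = 325.6790 / 9 = 36.187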